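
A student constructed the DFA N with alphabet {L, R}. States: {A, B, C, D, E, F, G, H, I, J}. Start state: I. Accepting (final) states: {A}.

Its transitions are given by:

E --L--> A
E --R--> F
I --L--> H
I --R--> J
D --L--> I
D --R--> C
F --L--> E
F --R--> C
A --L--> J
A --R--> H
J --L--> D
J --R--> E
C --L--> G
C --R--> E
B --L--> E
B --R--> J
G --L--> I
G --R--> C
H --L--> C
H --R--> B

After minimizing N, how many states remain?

All states are reachable from the start state.
Initial partition by acceptance: {A} | {B,C,D,E,F,G,H,I,J}.
Split {B,C,D,E,F,G,H,I,J} by δ(·,L) → {B,C,D,F,G,H,I,J} and {E}.
Split {B,C,D,F,G,H,I,J} by δ(·,L) → {C,D,G,H,I,J} and {B,F}.
On input R, block {C,D,G,H,I,J} splits into {D,G,I} and {C,J} and {H}.
Refine {D,G,I} on symbol L: members go to different blocks, giving {D,G} and {I}.
The partition is now stable with 7 blocks: {A} | {D,G} | {E} | {B,F} | {C,J} | {H} | {I}.

7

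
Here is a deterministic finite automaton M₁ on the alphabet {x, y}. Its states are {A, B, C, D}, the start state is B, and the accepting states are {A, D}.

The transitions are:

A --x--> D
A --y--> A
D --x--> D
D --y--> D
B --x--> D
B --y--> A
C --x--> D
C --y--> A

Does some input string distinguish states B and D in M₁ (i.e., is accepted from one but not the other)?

Yes

First remove the unreachable states {C}; 3 states remain.
Start with accepting vs non-accepting: {A,D} | {B}.
Stable partition: {A,D} | {B} — 2 equivalence classes.
B and D end up in different blocks, so they are distinguishable. For instance, the string 'ε' is accepted from only D.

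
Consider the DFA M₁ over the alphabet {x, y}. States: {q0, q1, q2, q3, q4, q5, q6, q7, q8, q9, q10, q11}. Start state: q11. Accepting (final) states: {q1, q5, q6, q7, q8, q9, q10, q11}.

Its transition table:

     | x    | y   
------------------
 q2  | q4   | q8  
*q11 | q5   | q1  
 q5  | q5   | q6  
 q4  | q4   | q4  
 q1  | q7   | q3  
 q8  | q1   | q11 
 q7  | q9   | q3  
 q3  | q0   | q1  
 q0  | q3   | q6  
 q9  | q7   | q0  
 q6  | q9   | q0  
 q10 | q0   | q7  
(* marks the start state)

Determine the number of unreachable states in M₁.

Starting at q11 and following transitions, the reachable set is {q0, q1, q3, q5, q6, q7, q9, q11}. That leaves q2, q4, q8, q10 unreachable — 4 in total.

4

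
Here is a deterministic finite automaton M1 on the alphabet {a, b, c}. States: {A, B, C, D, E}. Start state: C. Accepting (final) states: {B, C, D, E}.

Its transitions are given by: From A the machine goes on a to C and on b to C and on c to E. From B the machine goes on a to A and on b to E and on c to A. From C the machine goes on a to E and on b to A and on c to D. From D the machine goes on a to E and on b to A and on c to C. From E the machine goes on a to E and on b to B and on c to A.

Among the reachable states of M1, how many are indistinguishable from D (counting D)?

P0 = {B,C,D,E} | {A}.
Split {B,C,D,E} by δ(·,a) → {C,D,E} and {B}.
Refine {C,D,E} on symbol b: members go to different blocks, giving {C,D} and {E}.
Stable partition: {C,D} | {A} | {B} | {E} — 4 equivalence classes.
The equivalence class containing D is {C,D}, of size 2.

2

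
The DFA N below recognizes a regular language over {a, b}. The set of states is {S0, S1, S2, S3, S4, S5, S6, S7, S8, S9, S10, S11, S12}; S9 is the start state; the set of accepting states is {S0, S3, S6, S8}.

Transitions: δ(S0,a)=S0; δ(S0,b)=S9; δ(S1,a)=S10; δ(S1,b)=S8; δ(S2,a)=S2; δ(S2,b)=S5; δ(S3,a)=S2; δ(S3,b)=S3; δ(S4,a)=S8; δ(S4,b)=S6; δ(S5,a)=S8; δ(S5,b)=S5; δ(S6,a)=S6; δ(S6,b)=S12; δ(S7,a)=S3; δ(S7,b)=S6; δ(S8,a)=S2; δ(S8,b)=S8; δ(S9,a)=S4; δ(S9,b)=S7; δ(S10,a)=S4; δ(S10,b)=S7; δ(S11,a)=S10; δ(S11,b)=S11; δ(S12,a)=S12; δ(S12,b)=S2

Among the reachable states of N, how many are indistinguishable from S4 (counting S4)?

2

States {S0,S1,S10,S11} cannot be reached from the start state, so discard them.
Initial partition by acceptance: {S3,S6,S8} | {S2,S4,S5,S7,S9,S12}.
Split {S3,S6,S8} by δ(·,a) → {S3,S8} and {S6}.
Refine {S2,S4,S5,S7,S9,S12} on symbol a: members go to different blocks, giving {S2,S9,S12} and {S4,S5,S7}.
On input a, block {S2,S9,S12} splits into {S2,S12} and {S9}.
Split {S2,S12} by δ(·,b) → {S2} and {S12}.
Split {S4,S5,S7} by δ(·,b) → {S4,S7} and {S5}.
Stable partition: {S3,S8} | {S2} | {S6} | {S4,S7} | {S9} | {S12} | {S5} — 7 equivalence classes.
State S4 belongs to the block {S4,S7}, which has 2 states.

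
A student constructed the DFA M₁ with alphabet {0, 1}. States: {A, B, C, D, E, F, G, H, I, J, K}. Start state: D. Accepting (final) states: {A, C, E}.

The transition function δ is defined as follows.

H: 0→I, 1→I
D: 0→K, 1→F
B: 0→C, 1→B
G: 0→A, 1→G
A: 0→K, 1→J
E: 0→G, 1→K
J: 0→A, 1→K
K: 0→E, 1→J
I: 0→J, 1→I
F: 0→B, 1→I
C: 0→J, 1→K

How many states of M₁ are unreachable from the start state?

Starting at D and following transitions, the reachable set is {A, B, C, D, E, F, G, I, J, K}. That leaves H unreachable — 1 in total.

1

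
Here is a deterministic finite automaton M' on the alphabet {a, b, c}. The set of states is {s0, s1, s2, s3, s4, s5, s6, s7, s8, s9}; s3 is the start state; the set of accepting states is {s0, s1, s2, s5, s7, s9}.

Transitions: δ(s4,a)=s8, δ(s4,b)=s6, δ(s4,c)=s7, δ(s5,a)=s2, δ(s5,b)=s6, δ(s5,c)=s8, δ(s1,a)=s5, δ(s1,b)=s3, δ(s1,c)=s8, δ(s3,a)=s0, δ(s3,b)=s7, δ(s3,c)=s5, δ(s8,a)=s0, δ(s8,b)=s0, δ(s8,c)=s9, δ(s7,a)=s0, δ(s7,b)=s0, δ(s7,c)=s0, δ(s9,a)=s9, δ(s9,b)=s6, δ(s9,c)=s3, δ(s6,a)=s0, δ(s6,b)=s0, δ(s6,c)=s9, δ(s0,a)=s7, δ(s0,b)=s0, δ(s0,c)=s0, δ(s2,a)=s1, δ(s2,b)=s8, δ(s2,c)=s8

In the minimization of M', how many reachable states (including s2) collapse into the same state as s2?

4

First remove the unreachable states {s4}; 9 states remain.
P0 = {s0,s1,s2,s5,s7,s9} | {s3,s6,s8}.
Refine {s0,s1,s2,s5,s7,s9} on symbol b: members go to different blocks, giving {s1,s2,s5,s9} and {s0,s7}.
No further refinement is possible. Final partition (3 blocks): {s1,s2,s5,s9} | {s3,s6,s8} | {s0,s7}.
The equivalence class containing s2 is {s1,s2,s5,s9}, of size 4.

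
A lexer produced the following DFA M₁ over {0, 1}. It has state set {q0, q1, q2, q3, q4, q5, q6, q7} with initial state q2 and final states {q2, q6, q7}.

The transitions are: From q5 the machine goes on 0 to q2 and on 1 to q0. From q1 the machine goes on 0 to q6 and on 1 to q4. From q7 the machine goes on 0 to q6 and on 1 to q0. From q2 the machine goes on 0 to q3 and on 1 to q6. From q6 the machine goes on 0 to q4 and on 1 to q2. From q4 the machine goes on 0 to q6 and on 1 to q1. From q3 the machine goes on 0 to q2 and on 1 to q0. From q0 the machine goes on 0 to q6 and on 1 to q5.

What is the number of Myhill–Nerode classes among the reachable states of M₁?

First remove the unreachable states {q7}; 7 states remain.
P0 = {q2,q6} | {q0,q1,q3,q4,q5}.
The partition is now stable with 2 blocks: {q2,q6} | {q0,q1,q3,q4,q5}.

2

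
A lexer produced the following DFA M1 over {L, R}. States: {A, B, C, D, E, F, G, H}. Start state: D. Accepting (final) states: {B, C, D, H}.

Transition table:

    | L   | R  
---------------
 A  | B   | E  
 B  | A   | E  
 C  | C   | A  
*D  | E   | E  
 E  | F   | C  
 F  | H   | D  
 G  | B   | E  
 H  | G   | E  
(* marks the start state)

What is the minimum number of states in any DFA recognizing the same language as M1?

P0 = {B,C,D,H} | {A,E,F,G}.
Split {B,C,D,H} by δ(·,L) → {B,D,H} and {C}.
Split {A,E,F,G} by δ(·,L) → {A,F,G} and {E}.
Split {B,D,H} by δ(·,L) → {B,H} and {D}.
On input R, block {A,F,G} splits into {A,G} and {F}.
No further refinement is possible. Final partition (6 blocks): {B,H} | {A,G} | {C} | {E} | {D} | {F}.

6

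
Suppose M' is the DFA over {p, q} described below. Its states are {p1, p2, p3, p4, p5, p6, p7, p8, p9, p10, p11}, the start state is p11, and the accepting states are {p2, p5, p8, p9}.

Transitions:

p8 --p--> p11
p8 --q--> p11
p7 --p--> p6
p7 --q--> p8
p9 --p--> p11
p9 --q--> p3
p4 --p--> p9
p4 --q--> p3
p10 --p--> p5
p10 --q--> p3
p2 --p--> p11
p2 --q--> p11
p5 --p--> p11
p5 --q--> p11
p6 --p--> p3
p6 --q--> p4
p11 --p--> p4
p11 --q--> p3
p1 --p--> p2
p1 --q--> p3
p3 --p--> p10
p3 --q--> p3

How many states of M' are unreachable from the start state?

Starting at p11 and following transitions, the reachable set is {p3, p4, p5, p9, p10, p11}. That leaves p1, p2, p6, p7, p8 unreachable — 5 in total.

5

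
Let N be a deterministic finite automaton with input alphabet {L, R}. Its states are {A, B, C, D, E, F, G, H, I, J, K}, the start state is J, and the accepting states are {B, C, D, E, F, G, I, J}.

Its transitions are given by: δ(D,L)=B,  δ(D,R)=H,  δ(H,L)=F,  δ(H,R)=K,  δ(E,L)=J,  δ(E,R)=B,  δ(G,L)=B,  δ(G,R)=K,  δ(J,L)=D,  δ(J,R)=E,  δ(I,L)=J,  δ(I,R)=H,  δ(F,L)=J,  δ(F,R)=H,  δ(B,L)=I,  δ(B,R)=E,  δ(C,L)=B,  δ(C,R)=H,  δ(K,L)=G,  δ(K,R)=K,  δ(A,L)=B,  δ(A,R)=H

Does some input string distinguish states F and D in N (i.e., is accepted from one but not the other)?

No

States {A,C} cannot be reached from the start state, so discard them.
Start with accepting vs non-accepting: {B,D,E,F,G,I,J} | {H,K}.
Refine {B,D,E,F,G,I,J} on symbol R: members go to different blocks, giving {D,F,G,I} and {B,E,J}.
Refine {B,E,J} on symbol L: members go to different blocks, giving {B,J} and {E}.
The partition is now stable with 4 blocks: {D,F,G,I} | {H,K} | {B,J} | {E}.
F and D lie in the same block of the stable partition, so they are equivalent — no string distinguishes them.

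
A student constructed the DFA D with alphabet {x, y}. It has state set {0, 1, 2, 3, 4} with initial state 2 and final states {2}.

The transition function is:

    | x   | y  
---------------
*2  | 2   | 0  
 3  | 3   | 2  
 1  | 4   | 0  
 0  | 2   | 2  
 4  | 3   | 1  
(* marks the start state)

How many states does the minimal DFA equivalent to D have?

2

First remove the unreachable states {1,3,4}; 2 states remain.
Start with accepting vs non-accepting: {2} | {0}.
The partition is now stable with 2 blocks: {2} | {0}.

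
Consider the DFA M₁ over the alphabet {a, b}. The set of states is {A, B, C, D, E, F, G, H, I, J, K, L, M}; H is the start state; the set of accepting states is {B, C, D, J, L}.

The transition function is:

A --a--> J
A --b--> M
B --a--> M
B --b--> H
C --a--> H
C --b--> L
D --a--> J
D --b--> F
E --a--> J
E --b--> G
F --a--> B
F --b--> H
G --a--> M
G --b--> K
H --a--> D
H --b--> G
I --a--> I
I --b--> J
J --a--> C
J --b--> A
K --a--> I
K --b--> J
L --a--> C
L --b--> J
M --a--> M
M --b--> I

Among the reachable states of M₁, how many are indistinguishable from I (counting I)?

Reachable states from the start: {A,B,C,D,F,G,H,I,J,K,L,M}. Unreachable: {E} — drop them.
Initial partition by acceptance: {B,C,D,J,L} | {A,F,G,H,I,K,M}.
Split {B,C,D,J,L} by δ(·,a) → {D,J,L} and {B,C}.
On input a, block {D,J,L} splits into {J,L} and {D}.
Split {J,L} by δ(·,b) → {J} and {L}.
Refine {A,F,G,H,I,K,M} on symbol a: members go to different blocks, giving {G,I,K,M} and {A} and {F} and {H}.
On input b, block {G,I,K,M} splits into {G,M} and {I,K}.
On input a, block {B,C} splits into {B} and {C}.
The partition is now stable with 10 blocks: {J} | {G,M} | {B} | {D} | {L} | {A} | {F} | {H} | {I,K} | {C}.
State I belongs to the block {I,K}, which has 2 states.

2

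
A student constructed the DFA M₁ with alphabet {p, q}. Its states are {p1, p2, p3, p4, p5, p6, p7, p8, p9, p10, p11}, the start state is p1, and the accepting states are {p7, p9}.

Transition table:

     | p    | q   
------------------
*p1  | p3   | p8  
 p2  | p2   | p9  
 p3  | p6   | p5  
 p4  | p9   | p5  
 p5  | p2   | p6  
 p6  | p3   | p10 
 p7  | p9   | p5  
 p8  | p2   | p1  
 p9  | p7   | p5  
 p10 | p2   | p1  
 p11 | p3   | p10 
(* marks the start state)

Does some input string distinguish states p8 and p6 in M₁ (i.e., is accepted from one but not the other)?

First remove the unreachable states {p4,p11}; 9 states remain.
Initial partition by acceptance: {p7,p9} | {p1,p2,p3,p5,p6,p8,p10}.
Refine {p1,p2,p3,p5,p6,p8,p10} on symbol q: members go to different blocks, giving {p1,p3,p5,p6,p8,p10} and {p2}.
Refine {p1,p3,p5,p6,p8,p10} on symbol p: members go to different blocks, giving {p1,p3,p6} and {p5,p8,p10}.
The partition is now stable with 4 blocks: {p7,p9} | {p1,p3,p6} | {p2} | {p5,p8,p10}.
p8 and p6 end up in different blocks, so they are distinguishable. For instance, the string 'pq' is accepted from only p8.

Yes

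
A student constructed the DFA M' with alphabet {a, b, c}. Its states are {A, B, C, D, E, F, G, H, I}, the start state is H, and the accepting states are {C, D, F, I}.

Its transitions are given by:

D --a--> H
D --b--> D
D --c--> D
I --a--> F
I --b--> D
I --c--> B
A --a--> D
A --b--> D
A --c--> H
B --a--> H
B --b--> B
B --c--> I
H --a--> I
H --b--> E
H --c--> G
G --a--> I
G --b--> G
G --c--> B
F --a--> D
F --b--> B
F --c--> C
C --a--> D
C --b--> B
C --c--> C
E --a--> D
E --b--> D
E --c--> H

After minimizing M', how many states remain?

States {A} cannot be reached from the start state, so discard them.
P0 = {C,D,F,I} | {B,E,G,H}.
Split {C,D,F,I} by δ(·,a) → {C,F,I} and {D}.
Refine {C,F,I} on symbol a: members go to different blocks, giving {C,F} and {I}.
On input a, block {B,E,G,H} splits into {G,H} and {B} and {E}.
On input b, block {G,H} splits into {G} and {H}.
The partition is now stable with 7 blocks: {C,F} | {G} | {D} | {I} | {B} | {E} | {H}.

7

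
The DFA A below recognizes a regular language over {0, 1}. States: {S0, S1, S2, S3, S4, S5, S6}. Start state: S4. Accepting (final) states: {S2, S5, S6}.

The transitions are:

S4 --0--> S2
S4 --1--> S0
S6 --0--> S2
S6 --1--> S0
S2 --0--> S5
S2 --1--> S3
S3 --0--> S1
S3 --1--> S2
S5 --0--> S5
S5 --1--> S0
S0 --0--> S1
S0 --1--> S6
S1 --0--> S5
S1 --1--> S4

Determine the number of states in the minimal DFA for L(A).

4

Initial partition by acceptance: {S2,S5,S6} | {S0,S1,S3,S4}.
Refine {S0,S1,S3,S4} on symbol 0: members go to different blocks, giving {S0,S3} and {S1,S4}.
Refine {S1,S4} on symbol 1: members go to different blocks, giving {S1} and {S4}.
No further refinement is possible. Final partition (4 blocks): {S2,S5,S6} | {S0,S3} | {S1} | {S4}.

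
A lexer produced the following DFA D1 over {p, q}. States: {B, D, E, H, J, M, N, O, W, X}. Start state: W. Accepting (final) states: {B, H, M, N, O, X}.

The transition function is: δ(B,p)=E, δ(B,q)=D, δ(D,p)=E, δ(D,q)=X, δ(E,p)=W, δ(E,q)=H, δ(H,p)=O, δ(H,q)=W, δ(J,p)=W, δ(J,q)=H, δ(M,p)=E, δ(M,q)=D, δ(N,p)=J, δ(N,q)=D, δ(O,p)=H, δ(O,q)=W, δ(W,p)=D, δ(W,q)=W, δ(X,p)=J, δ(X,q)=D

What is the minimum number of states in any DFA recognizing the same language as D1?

5

Reachable states from the start: {D,E,H,J,O,W,X}. Unreachable: {B,M,N} — drop them.
P0 = {H,O,X} | {D,E,J,W}.
Split {H,O,X} by δ(·,p) → {H,O} and {X}.
On input q, block {D,E,J,W} splits into {E,J} and {D} and {W}.
No further refinement is possible. Final partition (5 blocks): {H,O} | {E,J} | {X} | {D} | {W}.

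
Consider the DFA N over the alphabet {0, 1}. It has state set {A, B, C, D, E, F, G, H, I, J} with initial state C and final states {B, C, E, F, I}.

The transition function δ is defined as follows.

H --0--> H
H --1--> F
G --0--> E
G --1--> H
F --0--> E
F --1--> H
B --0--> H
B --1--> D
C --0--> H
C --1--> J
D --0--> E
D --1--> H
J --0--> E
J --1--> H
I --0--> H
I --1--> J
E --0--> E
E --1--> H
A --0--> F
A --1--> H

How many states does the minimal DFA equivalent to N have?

4

First remove the unreachable states {A,B,D,G,I}; 5 states remain.
Start with accepting vs non-accepting: {C,E,F} | {H,J}.
On input 0, block {C,E,F} splits into {E,F} and {C}.
Refine {H,J} on symbol 0: members go to different blocks, giving {H} and {J}.
No further refinement is possible. Final partition (4 blocks): {E,F} | {H} | {C} | {J}.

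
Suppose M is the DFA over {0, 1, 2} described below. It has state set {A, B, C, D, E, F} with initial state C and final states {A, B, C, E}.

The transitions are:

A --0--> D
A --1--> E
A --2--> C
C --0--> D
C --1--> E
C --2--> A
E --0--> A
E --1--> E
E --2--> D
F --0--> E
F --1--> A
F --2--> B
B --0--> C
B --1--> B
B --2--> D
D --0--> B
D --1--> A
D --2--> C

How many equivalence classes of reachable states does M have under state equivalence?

First remove the unreachable states {F}; 5 states remain.
Initial partition by acceptance: {A,B,C,E} | {D}.
Split {A,B,C,E} by δ(·,0) → {A,C} and {B,E}.
Stable partition: {A,C} | {D} | {B,E} — 3 equivalence classes.

3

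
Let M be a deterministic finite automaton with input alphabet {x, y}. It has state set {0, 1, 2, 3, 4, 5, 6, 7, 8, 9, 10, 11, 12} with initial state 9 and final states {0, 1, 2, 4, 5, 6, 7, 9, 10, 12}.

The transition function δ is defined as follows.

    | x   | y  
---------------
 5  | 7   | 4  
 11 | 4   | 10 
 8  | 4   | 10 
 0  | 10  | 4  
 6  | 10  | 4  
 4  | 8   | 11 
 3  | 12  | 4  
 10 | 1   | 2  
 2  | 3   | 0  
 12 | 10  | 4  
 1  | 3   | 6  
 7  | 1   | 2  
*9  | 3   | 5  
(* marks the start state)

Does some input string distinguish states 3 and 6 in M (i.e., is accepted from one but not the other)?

P0 = {0,1,2,4,5,6,7,9,10,12} | {3,8,11}.
On input x, block {0,1,2,4,5,6,7,9,10,12} splits into {0,5,6,7,10,12} and {1,2,4,9}.
Refine {0,5,6,7,10,12} on symbol x: members go to different blocks, giving {0,5,6,12} and {7,10}.
Split {3,8,11} by δ(·,x) → {8,11} and {3}.
Refine {1,2,4,9} on symbol x: members go to different blocks, giving {1,2,9} and {4}.
The partition is now stable with 6 blocks: {0,5,6,12} | {8,11} | {1,2,9} | {7,10} | {3} | {4}.
3 and 6 end up in different blocks, so they are distinguishable. For instance, the string 'ε' is accepted from only 6.

Yes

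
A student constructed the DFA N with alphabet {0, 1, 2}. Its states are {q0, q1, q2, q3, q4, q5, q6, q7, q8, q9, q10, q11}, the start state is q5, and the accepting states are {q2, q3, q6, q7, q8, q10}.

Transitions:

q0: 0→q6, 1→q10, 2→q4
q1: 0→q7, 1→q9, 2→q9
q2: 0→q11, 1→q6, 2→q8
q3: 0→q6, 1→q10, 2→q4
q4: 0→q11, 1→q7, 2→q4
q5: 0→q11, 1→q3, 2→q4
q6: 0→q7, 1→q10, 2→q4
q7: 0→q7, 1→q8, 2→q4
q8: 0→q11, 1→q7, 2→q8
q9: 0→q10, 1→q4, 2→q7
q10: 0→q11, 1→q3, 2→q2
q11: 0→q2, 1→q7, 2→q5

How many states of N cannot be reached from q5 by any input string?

Starting at q5 and following transitions, the reachable set is {q2, q3, q4, q5, q6, q7, q8, q10, q11}. That leaves q0, q1, q9 unreachable — 3 in total.

3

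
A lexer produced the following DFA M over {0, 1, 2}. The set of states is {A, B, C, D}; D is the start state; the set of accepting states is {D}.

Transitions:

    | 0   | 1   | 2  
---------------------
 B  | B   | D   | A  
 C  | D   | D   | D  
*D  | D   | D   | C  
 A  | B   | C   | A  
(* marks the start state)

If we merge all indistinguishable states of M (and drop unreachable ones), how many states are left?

Reachable states from the start: {C,D}. Unreachable: {A,B} — drop them.
Initial partition by acceptance: {D} | {C}.
The partition is now stable with 2 blocks: {D} | {C}.

2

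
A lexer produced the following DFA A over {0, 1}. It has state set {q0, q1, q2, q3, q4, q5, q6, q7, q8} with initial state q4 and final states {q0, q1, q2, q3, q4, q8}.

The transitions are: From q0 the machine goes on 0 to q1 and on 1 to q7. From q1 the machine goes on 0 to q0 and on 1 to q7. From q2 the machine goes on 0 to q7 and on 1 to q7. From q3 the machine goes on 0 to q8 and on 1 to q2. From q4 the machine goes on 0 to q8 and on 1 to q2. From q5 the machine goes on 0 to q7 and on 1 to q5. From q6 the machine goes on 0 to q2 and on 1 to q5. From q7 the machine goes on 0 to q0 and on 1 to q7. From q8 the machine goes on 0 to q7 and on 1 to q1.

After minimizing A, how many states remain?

First remove the unreachable states {q3,q5,q6}; 6 states remain.
Initial partition by acceptance: {q0,q1,q2,q4,q8} | {q7}.
Split {q0,q1,q2,q4,q8} by δ(·,0) → {q0,q1,q4} and {q2,q8}.
On input 0, block {q0,q1,q4} splits into {q0,q1} and {q4}.
Refine {q2,q8} on symbol 1: members go to different blocks, giving {q2} and {q8}.
Stable partition: {q0,q1} | {q7} | {q2} | {q4} | {q8} — 5 equivalence classes.

5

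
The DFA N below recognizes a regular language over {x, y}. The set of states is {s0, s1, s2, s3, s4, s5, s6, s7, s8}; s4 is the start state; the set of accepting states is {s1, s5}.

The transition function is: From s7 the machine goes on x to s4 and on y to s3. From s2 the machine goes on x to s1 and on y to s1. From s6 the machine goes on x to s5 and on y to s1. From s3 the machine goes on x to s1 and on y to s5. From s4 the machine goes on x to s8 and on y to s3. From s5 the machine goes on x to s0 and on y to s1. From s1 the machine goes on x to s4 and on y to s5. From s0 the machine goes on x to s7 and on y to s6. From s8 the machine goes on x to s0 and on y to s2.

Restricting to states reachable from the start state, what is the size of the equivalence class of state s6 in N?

Start with accepting vs non-accepting: {s1,s5} | {s0,s2,s3,s4,s6,s7,s8}.
On input x, block {s0,s2,s3,s4,s6,s7,s8} splits into {s0,s4,s7,s8} and {s2,s3,s6}.
Stable partition: {s1,s5} | {s0,s4,s7,s8} | {s2,s3,s6} — 3 equivalence classes.
The equivalence class containing s6 is {s2,s3,s6}, of size 3.

3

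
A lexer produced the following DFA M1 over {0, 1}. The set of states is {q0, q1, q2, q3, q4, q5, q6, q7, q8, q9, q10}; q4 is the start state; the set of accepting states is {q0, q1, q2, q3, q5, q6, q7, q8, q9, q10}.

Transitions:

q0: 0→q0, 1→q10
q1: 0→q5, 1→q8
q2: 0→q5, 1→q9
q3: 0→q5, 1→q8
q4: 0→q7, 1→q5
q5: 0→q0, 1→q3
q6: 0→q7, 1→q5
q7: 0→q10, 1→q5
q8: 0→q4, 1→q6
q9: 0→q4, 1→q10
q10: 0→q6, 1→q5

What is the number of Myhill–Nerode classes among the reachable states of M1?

6

Reachable states from the start: {q0,q3,q4,q5,q6,q7,q8,q10}. Unreachable: {q1,q2,q9} — drop them.
P0 = {q0,q3,q5,q6,q7,q8,q10} | {q4}.
On input 0, block {q0,q3,q5,q6,q7,q8,q10} splits into {q0,q3,q5,q6,q7,q10} and {q8}.
Refine {q0,q3,q5,q6,q7,q10} on symbol 1: members go to different blocks, giving {q0,q5,q6,q7,q10} and {q3}.
On input 1, block {q0,q5,q6,q7,q10} splits into {q0,q6,q7,q10} and {q5}.
Refine {q0,q6,q7,q10} on symbol 1: members go to different blocks, giving {q6,q7,q10} and {q0}.
Stable partition: {q6,q7,q10} | {q4} | {q8} | {q3} | {q5} | {q0} — 6 equivalence classes.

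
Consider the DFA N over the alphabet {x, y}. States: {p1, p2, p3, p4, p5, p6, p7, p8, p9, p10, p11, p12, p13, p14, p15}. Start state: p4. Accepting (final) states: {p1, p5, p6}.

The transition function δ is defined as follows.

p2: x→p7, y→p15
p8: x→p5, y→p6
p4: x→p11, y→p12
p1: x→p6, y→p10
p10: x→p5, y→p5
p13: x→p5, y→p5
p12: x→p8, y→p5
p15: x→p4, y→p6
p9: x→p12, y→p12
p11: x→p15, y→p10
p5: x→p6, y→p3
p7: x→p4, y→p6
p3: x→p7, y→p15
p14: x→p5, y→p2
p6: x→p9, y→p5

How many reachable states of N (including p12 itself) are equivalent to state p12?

States {p1,p2,p13,p14} cannot be reached from the start state, so discard them.
Start with accepting vs non-accepting: {p5,p6} | {p3,p4,p7,p8,p9,p10,p11,p12,p15}.
On input x, block {p5,p6} splits into {p5} and {p6}.
Split {p3,p4,p7,p8,p9,p10,p11,p12,p15} by δ(·,x) → {p3,p4,p7,p9,p11,p12,p15} and {p8,p10}.
On input x, block {p3,p4,p7,p9,p11,p12,p15} splits into {p3,p4,p7,p9,p11,p15} and {p12}.
On input x, block {p3,p4,p7,p9,p11,p15} splits into {p3,p4,p7,p11,p15} and {p9}.
Split {p3,p4,p7,p11,p15} by δ(·,y) → {p7,p15} and {p3} and {p4} and {p11}.
On input y, block {p8,p10} splits into {p8} and {p10}.
Stable partition: {p5} | {p7,p15} | {p6} | {p8} | {p12} | {p9} | {p3} | {p4} | {p11} | {p10} — 10 equivalence classes.
State p12 belongs to the block {p12}, which has 1 states.

1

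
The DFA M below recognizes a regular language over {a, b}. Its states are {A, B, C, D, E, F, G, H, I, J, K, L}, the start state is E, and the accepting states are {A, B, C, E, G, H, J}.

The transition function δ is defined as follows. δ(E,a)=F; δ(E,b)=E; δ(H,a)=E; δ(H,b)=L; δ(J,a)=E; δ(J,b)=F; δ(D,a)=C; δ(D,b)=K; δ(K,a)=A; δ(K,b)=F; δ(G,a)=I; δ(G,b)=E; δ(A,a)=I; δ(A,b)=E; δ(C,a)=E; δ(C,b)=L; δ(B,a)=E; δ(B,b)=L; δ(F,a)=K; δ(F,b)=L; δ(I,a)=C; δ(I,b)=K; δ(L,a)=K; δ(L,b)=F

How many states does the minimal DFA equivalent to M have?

6

Reachable states from the start: {A,C,E,F,I,K,L}. Unreachable: {B,D,G,H,J} — drop them.
P0 = {A,C,E} | {F,I,K,L}.
Split {A,C,E} by δ(·,a) → {A,E} and {C}.
Refine {F,I,K,L} on symbol a: members go to different blocks, giving {F,L} and {I} and {K}.
On input a, block {A,E} splits into {A} and {E}.
The partition is now stable with 6 blocks: {A} | {F,L} | {C} | {I} | {K} | {E}.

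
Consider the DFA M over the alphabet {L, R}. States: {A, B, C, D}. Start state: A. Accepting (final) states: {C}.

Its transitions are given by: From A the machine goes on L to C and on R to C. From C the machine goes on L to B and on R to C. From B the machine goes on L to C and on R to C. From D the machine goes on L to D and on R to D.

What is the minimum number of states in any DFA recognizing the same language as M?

2

States {D} cannot be reached from the start state, so discard them.
Initial partition by acceptance: {C} | {A,B}.
Stable partition: {C} | {A,B} — 2 equivalence classes.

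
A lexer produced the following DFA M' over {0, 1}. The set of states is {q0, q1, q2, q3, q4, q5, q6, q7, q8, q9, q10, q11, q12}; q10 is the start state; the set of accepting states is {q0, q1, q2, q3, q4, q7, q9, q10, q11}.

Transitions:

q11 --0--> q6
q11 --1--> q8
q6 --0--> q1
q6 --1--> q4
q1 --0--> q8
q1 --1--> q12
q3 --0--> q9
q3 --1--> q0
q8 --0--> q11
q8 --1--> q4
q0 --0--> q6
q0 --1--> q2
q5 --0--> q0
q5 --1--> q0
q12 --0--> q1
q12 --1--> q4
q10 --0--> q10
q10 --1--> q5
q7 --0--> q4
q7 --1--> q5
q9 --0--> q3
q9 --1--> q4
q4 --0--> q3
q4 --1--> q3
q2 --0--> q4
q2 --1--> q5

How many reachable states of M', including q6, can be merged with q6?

Reachable states from the start: {q0,q1,q2,q3,q4,q5,q6,q8,q9,q10,q11,q12}. Unreachable: {q7} — drop them.
Start with accepting vs non-accepting: {q0,q1,q2,q3,q4,q9,q10,q11} | {q5,q6,q8,q12}.
Split {q0,q1,q2,q3,q4,q9,q10,q11} by δ(·,0) → {q2,q3,q4,q9,q10} and {q0,q1,q11}.
Refine {q2,q3,q4,q9,q10} on symbol 1: members go to different blocks, giving {q2,q10} and {q4,q9} and {q3}.
Split {q2,q10} by δ(·,0) → {q2} and {q10}.
Split {q5,q6,q8,q12} by δ(·,1) → {q6,q8,q12} and {q5}.
Split {q0,q1,q11} by δ(·,1) → {q1,q11} and {q0}.
Refine {q4,q9} on symbol 1: members go to different blocks, giving {q4} and {q9}.
The partition is now stable with 9 blocks: {q2} | {q6,q8,q12} | {q1,q11} | {q4} | {q3} | {q10} | {q5} | {q0} | {q9}.
The equivalence class containing q6 is {q6,q8,q12}, of size 3.

3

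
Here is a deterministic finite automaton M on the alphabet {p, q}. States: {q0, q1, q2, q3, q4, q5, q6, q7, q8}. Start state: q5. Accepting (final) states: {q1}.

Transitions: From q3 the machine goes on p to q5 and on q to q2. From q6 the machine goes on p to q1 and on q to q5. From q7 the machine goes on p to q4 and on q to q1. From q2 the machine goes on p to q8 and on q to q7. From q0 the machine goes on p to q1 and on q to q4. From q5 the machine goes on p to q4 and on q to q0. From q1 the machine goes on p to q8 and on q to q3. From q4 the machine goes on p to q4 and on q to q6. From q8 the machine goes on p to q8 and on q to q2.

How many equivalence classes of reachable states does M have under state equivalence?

Every state is reachable, so we keep all 9.
Initial partition by acceptance: {q1} | {q0,q2,q3,q4,q5,q6,q7,q8}.
Refine {q0,q2,q3,q4,q5,q6,q7,q8} on symbol p: members go to different blocks, giving {q2,q3,q4,q5,q7,q8} and {q0,q6}.
Split {q2,q3,q4,q5,q7,q8} by δ(·,q) → {q2,q3,q8} and {q4,q5} and {q7}.
Refine {q2,q3,q8} on symbol p: members go to different blocks, giving {q2,q8} and {q3}.
Split {q2,q8} by δ(·,q) → {q2} and {q8}.
The partition is now stable with 7 blocks: {q1} | {q2} | {q0,q6} | {q4,q5} | {q7} | {q3} | {q8}.

7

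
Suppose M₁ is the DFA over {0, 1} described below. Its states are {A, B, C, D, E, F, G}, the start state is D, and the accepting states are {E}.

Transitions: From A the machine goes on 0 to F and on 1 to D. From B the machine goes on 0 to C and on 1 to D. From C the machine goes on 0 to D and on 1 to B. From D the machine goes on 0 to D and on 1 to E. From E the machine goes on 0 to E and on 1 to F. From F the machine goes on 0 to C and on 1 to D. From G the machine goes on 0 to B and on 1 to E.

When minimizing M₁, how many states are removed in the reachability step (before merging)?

2

Starting at D and following transitions, the reachable set is {B, C, D, E, F}. That leaves A, G unreachable — 2 in total.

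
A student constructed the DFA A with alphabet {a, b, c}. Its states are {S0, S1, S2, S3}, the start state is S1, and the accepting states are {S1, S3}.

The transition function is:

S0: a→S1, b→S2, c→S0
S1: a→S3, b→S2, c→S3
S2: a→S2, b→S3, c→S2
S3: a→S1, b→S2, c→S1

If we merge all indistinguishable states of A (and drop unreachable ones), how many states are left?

First remove the unreachable states {S0}; 3 states remain.
Initial partition by acceptance: {S1,S3} | {S2}.
No further refinement is possible. Final partition (2 blocks): {S1,S3} | {S2}.

2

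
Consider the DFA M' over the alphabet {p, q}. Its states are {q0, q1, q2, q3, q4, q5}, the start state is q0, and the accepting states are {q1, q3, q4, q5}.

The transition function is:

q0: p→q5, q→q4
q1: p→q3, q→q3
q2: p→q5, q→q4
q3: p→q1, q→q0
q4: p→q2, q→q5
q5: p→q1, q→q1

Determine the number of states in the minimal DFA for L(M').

5

All states are reachable from the start state.
P0 = {q1,q3,q4,q5} | {q0,q2}.
Refine {q1,q3,q4,q5} on symbol p: members go to different blocks, giving {q1,q3,q5} and {q4}.
On input q, block {q1,q3,q5} splits into {q1,q5} and {q3}.
On input p, block {q1,q5} splits into {q1} and {q5}.
Stable partition: {q1} | {q0,q2} | {q4} | {q3} | {q5} — 5 equivalence classes.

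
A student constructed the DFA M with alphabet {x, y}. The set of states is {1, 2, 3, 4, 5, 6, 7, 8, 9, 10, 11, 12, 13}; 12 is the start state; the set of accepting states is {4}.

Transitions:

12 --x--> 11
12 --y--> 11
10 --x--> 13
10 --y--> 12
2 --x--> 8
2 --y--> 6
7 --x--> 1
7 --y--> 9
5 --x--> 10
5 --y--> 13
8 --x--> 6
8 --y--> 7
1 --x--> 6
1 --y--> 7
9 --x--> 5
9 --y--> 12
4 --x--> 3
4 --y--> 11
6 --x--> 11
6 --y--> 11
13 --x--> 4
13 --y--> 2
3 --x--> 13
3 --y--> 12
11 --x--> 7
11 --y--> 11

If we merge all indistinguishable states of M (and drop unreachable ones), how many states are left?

10

Start with accepting vs non-accepting: {4} | {1,2,3,5,6,7,8,9,10,11,12,13}.
Refine {1,2,3,5,6,7,8,9,10,11,12,13} on symbol x: members go to different blocks, giving {1,2,3,5,6,7,8,9,10,11,12} and {13}.
Refine {1,2,3,5,6,7,8,9,10,11,12} on symbol x: members go to different blocks, giving {1,2,5,6,7,8,9,11,12} and {3,10}.
Split {1,2,5,6,7,8,9,11,12} by δ(·,x) → {1,2,6,7,8,9,11,12} and {5}.
Split {1,2,6,7,8,9,11,12} by δ(·,x) → {1,2,6,7,8,11,12} and {9}.
On input y, block {1,2,6,7,8,11,12} splits into {1,2,6,8,11,12} and {7}.
Split {1,2,6,8,11,12} by δ(·,x) → {1,2,6,8,12} and {11}.
Split {1,2,6,8,12} by δ(·,x) → {1,2,8} and {6,12}.
Split {1,2,8} by δ(·,x) → {1,8} and {2}.
Stable partition: {4} | {1,8} | {13} | {3,10} | {5} | {9} | {7} | {11} | {6,12} | {2} — 10 equivalence classes.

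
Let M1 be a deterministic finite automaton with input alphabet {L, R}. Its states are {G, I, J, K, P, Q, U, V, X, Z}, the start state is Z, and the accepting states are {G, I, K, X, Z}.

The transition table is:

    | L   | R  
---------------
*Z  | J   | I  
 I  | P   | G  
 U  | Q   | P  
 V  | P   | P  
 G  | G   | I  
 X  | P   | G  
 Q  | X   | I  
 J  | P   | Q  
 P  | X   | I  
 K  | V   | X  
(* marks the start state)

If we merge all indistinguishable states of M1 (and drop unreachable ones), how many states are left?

First remove the unreachable states {K,U,V}; 7 states remain.
P0 = {G,I,X,Z} | {J,P,Q}.
Refine {G,I,X,Z} on symbol L: members go to different blocks, giving {I,X,Z} and {G}.
Refine {I,X,Z} on symbol R: members go to different blocks, giving {I,X} and {Z}.
On input L, block {J,P,Q} splits into {P,Q} and {J}.
Stable partition: {I,X} | {P,Q} | {G} | {Z} | {J} — 5 equivalence classes.

5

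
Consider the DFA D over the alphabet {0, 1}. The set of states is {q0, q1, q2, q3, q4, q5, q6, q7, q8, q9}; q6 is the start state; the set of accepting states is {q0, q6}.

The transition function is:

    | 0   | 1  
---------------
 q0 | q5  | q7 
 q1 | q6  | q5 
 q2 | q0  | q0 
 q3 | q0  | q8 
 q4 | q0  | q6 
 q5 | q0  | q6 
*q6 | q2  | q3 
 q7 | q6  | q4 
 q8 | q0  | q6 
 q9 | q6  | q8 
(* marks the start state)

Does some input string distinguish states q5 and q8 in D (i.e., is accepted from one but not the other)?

No

Reachable states from the start: {q0,q2,q3,q4,q5,q6,q7,q8}. Unreachable: {q1,q9} — drop them.
Start with accepting vs non-accepting: {q0,q6} | {q2,q3,q4,q5,q7,q8}.
Split {q2,q3,q4,q5,q7,q8} by δ(·,1) → {q2,q4,q5,q8} and {q3,q7}.
No further refinement is possible. Final partition (3 blocks): {q0,q6} | {q2,q4,q5,q8} | {q3,q7}.
q5 and q8 lie in the same block of the stable partition, so they are equivalent — no string distinguishes them.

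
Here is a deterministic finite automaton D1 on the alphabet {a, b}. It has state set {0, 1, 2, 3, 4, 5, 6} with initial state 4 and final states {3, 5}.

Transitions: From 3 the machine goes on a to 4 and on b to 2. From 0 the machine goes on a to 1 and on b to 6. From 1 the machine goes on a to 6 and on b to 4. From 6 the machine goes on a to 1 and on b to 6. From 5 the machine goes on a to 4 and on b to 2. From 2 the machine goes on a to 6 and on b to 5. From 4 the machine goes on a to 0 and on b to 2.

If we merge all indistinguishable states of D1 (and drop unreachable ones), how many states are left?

5

States {3} cannot be reached from the start state, so discard them.
Initial partition by acceptance: {5} | {0,1,2,4,6}.
Refine {0,1,2,4,6} on symbol b: members go to different blocks, giving {0,1,4,6} and {2}.
Split {0,1,4,6} by δ(·,b) → {0,1,6} and {4}.
On input b, block {0,1,6} splits into {0,6} and {1}.
No further refinement is possible. Final partition (5 blocks): {5} | {0,6} | {2} | {4} | {1}.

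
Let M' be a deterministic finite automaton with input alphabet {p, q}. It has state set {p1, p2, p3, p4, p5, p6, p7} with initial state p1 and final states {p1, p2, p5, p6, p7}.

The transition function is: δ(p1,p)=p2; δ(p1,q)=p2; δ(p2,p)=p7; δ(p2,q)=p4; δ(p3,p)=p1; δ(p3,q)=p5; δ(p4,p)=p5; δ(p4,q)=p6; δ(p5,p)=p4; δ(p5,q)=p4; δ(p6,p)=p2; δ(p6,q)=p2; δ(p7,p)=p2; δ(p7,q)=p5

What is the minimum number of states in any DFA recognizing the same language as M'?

First remove the unreachable states {p3}; 6 states remain.
P0 = {p1,p2,p5,p6,p7} | {p4}.
On input p, block {p1,p2,p5,p6,p7} splits into {p1,p2,p6,p7} and {p5}.
Split {p1,p2,p6,p7} by δ(·,q) → {p1,p6} and {p2} and {p7}.
Stable partition: {p1,p6} | {p4} | {p5} | {p2} | {p7} — 5 equivalence classes.

5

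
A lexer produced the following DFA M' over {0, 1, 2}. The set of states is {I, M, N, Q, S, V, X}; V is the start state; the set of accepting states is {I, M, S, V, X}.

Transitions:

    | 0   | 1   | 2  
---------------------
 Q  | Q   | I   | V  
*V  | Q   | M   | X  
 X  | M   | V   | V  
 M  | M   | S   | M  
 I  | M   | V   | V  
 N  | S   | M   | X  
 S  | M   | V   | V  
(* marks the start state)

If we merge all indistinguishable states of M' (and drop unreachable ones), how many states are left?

Reachable states from the start: {I,M,Q,S,V,X}. Unreachable: {N} — drop them.
Start with accepting vs non-accepting: {I,M,S,V,X} | {Q}.
On input 0, block {I,M,S,V,X} splits into {I,M,S,X} and {V}.
Refine {I,M,S,X} on symbol 1: members go to different blocks, giving {I,S,X} and {M}.
Stable partition: {I,S,X} | {Q} | {V} | {M} — 4 equivalence classes.

4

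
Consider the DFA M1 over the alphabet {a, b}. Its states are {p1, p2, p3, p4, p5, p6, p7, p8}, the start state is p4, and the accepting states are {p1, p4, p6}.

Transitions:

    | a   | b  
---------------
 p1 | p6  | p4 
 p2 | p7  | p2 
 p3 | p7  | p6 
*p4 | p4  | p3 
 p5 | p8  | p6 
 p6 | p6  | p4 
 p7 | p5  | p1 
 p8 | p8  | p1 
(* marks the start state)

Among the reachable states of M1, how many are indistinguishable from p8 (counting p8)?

4

First remove the unreachable states {p2}; 7 states remain.
Initial partition by acceptance: {p1,p4,p6} | {p3,p5,p7,p8}.
Refine {p1,p4,p6} on symbol b: members go to different blocks, giving {p1,p6} and {p4}.
The partition is now stable with 3 blocks: {p1,p6} | {p3,p5,p7,p8} | {p4}.
State p8 belongs to the block {p3,p5,p7,p8}, which has 4 states.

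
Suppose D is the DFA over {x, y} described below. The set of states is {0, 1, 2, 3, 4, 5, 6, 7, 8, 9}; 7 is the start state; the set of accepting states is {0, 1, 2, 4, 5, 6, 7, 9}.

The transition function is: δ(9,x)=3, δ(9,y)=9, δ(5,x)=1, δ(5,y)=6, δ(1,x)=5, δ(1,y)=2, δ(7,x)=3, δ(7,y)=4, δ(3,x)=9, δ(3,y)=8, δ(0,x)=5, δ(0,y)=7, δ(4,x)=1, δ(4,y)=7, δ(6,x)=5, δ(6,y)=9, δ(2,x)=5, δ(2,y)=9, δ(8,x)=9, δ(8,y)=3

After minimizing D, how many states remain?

First remove the unreachable states {0}; 9 states remain.
Start with accepting vs non-accepting: {1,2,4,5,6,7,9} | {3,8}.
Refine {1,2,4,5,6,7,9} on symbol x: members go to different blocks, giving {1,2,4,5,6} and {7,9}.
Refine {1,2,4,5,6} on symbol y: members go to different blocks, giving {2,4,6} and {1,5}.
Split {7,9} by δ(·,y) → {7} and {9}.
Split {2,4,6} by δ(·,y) → {2,6} and {4}.
The partition is now stable with 6 blocks: {2,6} | {3,8} | {7} | {1,5} | {9} | {4}.

6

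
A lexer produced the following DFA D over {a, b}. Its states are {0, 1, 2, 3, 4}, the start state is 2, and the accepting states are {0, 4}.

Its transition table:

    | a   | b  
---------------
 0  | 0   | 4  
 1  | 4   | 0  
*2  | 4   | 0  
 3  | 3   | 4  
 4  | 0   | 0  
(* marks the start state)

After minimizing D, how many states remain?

States {1,3} cannot be reached from the start state, so discard them.
Initial partition by acceptance: {0,4} | {2}.
Stable partition: {0,4} | {2} — 2 equivalence classes.

2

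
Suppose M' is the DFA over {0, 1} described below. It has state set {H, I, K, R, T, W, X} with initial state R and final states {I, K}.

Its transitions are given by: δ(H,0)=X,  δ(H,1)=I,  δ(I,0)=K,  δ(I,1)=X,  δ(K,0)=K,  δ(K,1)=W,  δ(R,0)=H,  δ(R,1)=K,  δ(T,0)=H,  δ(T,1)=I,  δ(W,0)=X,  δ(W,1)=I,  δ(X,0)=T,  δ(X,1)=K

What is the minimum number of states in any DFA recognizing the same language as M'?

All states are reachable from the start state.
P0 = {I,K} | {H,R,T,W,X}.
No further refinement is possible. Final partition (2 blocks): {I,K} | {H,R,T,W,X}.

2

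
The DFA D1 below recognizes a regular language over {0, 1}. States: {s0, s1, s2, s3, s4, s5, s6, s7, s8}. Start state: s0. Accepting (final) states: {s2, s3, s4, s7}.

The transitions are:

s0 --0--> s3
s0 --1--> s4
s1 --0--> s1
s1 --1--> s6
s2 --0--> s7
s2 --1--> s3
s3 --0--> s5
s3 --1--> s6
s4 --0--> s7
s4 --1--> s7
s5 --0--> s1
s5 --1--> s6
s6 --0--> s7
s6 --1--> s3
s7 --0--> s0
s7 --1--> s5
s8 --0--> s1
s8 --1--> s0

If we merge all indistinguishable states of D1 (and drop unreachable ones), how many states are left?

First remove the unreachable states {s2,s8}; 7 states remain.
P0 = {s3,s4,s7} | {s0,s1,s5,s6}.
On input 0, block {s3,s4,s7} splits into {s3,s7} and {s4}.
Split {s0,s1,s5,s6} by δ(·,0) → {s0,s6} and {s1,s5}.
Refine {s3,s7} on symbol 0: members go to different blocks, giving {s3} and {s7}.
On input 0, block {s0,s6} splits into {s0} and {s6}.
Stable partition: {s3} | {s0} | {s4} | {s1,s5} | {s7} | {s6} — 6 equivalence classes.

6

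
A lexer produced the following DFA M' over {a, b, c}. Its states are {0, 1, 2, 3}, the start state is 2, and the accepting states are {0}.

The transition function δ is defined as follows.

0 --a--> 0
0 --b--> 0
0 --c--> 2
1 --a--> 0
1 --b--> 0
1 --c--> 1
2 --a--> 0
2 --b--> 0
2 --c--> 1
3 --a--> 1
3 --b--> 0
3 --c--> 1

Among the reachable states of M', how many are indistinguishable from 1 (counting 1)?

2

First remove the unreachable states {3}; 3 states remain.
Start with accepting vs non-accepting: {0} | {1,2}.
The partition is now stable with 2 blocks: {0} | {1,2}.
The equivalence class containing 1 is {1,2}, of size 2.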